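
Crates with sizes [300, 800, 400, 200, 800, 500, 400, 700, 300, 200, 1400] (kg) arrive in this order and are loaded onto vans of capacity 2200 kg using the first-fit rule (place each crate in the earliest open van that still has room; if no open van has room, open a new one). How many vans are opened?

3

  300 → van 1 (new)  [load 300/2200]
  800 → van 1  [load 1100/2200]
  400 → van 1  [load 1500/2200]
  200 → van 1  [load 1700/2200]
  800 → van 2 (new)  [load 800/2200]
  500 → van 1  [load 2200/2200]
  400 → van 2  [load 1200/2200]
  700 → van 2  [load 1900/2200]
  300 → van 2  [load 2200/2200]
  200 → van 3 (new)  [load 200/2200]
  1400 → van 3  [load 1600/2200]
3 vans opened.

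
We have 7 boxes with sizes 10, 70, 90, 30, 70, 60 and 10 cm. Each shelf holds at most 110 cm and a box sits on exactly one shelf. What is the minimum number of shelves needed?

4

Total = 90 + 70 + 70 + 60 + 30 + 10 + 10 = 340 cm.
Lower bound: ⌈340/110⌉ = 4 shelves.
A packing using 4 shelves:
  shelf 1: 90 + 10 + 10 = 110
  shelf 2: 70 + 30 = 100
  shelf 3: 70 = 70
  shelf 4: 60 = 60
This matches the lower bound, so 4 is optimal.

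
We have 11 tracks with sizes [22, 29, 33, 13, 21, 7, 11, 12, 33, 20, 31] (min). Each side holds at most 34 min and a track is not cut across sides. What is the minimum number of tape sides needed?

Total = 33 + 33 + 31 + 29 + 22 + 21 + 20 + 13 + 12 + 11 + 7 = 232 min.
Lower bound: ⌈232/34⌉ = 7 tape sides.
A packing using 8 tape sides:
  side 1: 33 = 33
  side 2: 33 = 33
  side 3: 31 = 31
  side 4: 29 = 29
  side 5: 22 + 12 = 34
  side 6: 21 + 13 = 34
  side 7: 20 + 11 = 31
  side 8: 7 = 7
No arrangement into 7 tape sides stays within capacity, so 8 is optimal.

8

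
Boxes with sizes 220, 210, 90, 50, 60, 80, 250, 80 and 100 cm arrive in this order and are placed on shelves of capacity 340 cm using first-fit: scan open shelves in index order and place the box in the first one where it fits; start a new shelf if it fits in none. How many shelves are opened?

4

  220 → shelf 1 (new)  [load 220/340]
  210 → shelf 2 (new)  [load 210/340]
  90 → shelf 1  [load 310/340]
  50 → shelf 2  [load 260/340]
  60 → shelf 2  [load 320/340]
  80 → shelf 3 (new)  [load 80/340]
  250 → shelf 3  [load 330/340]
  80 → shelf 4 (new)  [load 80/340]
  100 → shelf 4  [load 180/340]
4 shelves opened.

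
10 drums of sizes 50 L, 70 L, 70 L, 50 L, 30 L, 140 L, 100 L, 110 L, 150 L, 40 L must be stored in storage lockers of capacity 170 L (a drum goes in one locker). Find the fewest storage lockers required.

5

Total = 150 + 140 + 110 + 100 + 70 + 70 + 50 + 50 + 40 + 30 = 810 L.
Lower bound: ⌈810/170⌉ = 5 storage lockers.
A packing using 5 storage lockers:
  locker 1: 150 = 150
  locker 2: 140 + 30 = 170
  locker 3: 110 + 50 = 160
  locker 4: 100 + 70 = 170
  locker 5: 70 + 50 + 40 = 160
This matches the lower bound, so 5 is optimal.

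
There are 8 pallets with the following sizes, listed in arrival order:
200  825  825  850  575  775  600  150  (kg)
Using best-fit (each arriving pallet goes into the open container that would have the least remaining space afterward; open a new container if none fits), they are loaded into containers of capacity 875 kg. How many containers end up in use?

6

  200 → container 1 (new)  [load 200/875]
  825 → container 2 (new)  [load 825/875]
  825 → container 3 (new)  [load 825/875]
  850 → container 4 (new)  [load 850/875]
  575 → container 1  [load 775/875]
  775 → container 5 (new)  [load 775/875]
  600 → container 6 (new)  [load 600/875]
  150 → container 6  [load 750/875]
6 containers opened.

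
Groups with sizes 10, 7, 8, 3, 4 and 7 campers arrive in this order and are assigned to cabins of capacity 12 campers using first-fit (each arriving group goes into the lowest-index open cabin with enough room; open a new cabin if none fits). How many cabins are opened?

4

  10 → cabin 1 (new)  [load 10/12]
  7 → cabin 2 (new)  [load 7/12]
  8 → cabin 3 (new)  [load 8/12]
  3 → cabin 2  [load 10/12]
  4 → cabin 3  [load 12/12]
  7 → cabin 4 (new)  [load 7/12]
4 cabins opened.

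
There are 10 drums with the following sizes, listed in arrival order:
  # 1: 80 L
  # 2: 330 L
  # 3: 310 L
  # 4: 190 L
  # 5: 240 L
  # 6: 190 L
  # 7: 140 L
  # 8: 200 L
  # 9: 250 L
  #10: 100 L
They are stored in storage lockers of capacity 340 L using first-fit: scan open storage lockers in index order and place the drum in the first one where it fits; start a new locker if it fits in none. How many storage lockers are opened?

7

  80 → locker 1 (new)  [load 80/340]
  330 → locker 2 (new)  [load 330/340]
  310 → locker 3 (new)  [load 310/340]
  190 → locker 1  [load 270/340]
  240 → locker 4 (new)  [load 240/340]
  190 → locker 5 (new)  [load 190/340]
  140 → locker 5  [load 330/340]
  200 → locker 6 (new)  [load 200/340]
  250 → locker 7 (new)  [load 250/340]
  100 → locker 4  [load 340/340]
7 storage lockers opened.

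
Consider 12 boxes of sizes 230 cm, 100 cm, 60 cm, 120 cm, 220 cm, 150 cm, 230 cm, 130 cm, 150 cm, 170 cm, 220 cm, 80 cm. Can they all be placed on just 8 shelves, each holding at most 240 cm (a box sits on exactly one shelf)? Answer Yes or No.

No

Total = 1860 cm; ⌈1860/240⌉ = 8.
The bound of 8 does not rule out 8, but exhaustive search shows no assignment into 8 shelves of capacity 240 cm exists — the minimum is 9.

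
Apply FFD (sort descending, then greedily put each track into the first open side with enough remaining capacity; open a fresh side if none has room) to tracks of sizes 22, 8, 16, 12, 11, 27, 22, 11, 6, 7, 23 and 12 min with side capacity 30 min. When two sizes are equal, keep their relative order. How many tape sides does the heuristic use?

Sorted descending: 27, 23, 22, 22, 16, 12, 12, 11, 11, 8, 7, 6.
  27 → side 1 (new)  [load 27/30]
  23 → side 2 (new)  [load 23/30]
  22 → side 3 (new)  [load 22/30]
  22 → side 4 (new)  [load 22/30]
  16 → side 5 (new)  [load 16/30]
  12 → side 5  [load 28/30]
  12 → side 6 (new)  [load 12/30]
  11 → side 6  [load 23/30]
  11 → side 7 (new)  [load 11/30]
  8 → side 3  [load 30/30]
  7 → side 2  [load 30/30]
  6 → side 4  [load 28/30]
7 tape sides opened.

7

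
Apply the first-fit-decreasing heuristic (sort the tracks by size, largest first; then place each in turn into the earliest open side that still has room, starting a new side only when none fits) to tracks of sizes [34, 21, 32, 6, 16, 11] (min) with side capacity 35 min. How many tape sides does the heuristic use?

4

Sorted descending: 34, 32, 21, 16, 11, 6.
  34 → side 1 (new)  [load 34/35]
  32 → side 2 (new)  [load 32/35]
  21 → side 3 (new)  [load 21/35]
  16 → side 4 (new)  [load 16/35]
  11 → side 3  [load 32/35]
  6 → side 4  [load 22/35]
4 tape sides opened.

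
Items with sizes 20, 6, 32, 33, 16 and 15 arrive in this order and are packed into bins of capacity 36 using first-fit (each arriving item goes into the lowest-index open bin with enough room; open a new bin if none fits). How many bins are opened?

  20 → bin 1 (new)  [load 20/36]
  6 → bin 1  [load 26/36]
  32 → bin 2 (new)  [load 32/36]
  33 → bin 3 (new)  [load 33/36]
  16 → bin 4 (new)  [load 16/36]
  15 → bin 4  [load 31/36]
4 bins opened.

4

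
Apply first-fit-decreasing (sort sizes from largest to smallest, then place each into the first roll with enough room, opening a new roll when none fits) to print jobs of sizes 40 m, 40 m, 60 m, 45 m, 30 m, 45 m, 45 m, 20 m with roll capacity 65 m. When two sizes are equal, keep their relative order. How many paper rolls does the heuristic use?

Sorted descending: 60, 45, 45, 45, 40, 40, 30, 20.
  60 → roll 1 (new)  [load 60/65]
  45 → roll 2 (new)  [load 45/65]
  45 → roll 3 (new)  [load 45/65]
  45 → roll 4 (new)  [load 45/65]
  40 → roll 5 (new)  [load 40/65]
  40 → roll 6 (new)  [load 40/65]
  30 → roll 7 (new)  [load 30/65]
  20 → roll 2  [load 65/65]
7 paper rolls opened.

7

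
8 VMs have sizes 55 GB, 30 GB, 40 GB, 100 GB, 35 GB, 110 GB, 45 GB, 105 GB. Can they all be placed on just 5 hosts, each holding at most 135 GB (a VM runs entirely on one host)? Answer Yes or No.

A valid assignment using 5 hosts:
  host 1: 110 = 110
  host 2: 105 + 30 = 135
  host 3: 100 + 35 = 135
  host 4: 55 + 45 = 100
  host 5: 40 = 40
Every load is within 135 GB, so 5 hosts suffice.

Yes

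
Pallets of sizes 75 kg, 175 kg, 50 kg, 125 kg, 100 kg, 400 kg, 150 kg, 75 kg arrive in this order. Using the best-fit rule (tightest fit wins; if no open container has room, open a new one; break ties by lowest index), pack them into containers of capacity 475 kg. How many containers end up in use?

3

  75 → container 1 (new)  [load 75/475]
  175 → container 1  [load 250/475]
  50 → container 1  [load 300/475]
  125 → container 1  [load 425/475]
  100 → container 2 (new)  [load 100/475]
  400 → container 3 (new)  [load 400/475]
  150 → container 2  [load 250/475]
  75 → container 3  [load 475/475]
3 containers opened.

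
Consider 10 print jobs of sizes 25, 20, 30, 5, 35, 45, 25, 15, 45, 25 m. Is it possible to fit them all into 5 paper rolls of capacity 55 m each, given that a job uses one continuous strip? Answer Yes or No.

Total = 270 m; ⌈270/55⌉ = 5.
The bound of 5 does not rule out 5, but exhaustive search shows no assignment into 5 paper rolls of capacity 55 m exists — the minimum is 6.

No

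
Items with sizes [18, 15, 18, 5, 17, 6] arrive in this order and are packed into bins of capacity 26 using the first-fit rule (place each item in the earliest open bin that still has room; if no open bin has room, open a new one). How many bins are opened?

  18 → bin 1 (new)  [load 18/26]
  15 → bin 2 (new)  [load 15/26]
  18 → bin 3 (new)  [load 18/26]
  5 → bin 1  [load 23/26]
  17 → bin 4 (new)  [load 17/26]
  6 → bin 2  [load 21/26]
4 bins opened.

4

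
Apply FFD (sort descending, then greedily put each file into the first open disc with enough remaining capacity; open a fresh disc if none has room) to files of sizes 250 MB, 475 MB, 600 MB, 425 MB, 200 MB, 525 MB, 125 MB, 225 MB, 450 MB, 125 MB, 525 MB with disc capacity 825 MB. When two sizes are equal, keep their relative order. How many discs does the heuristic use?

6

Sorted descending: 600, 525, 525, 475, 450, 425, 250, 225, 200, 125, 125.
  600 → disc 1 (new)  [load 600/825]
  525 → disc 2 (new)  [load 525/825]
  525 → disc 3 (new)  [load 525/825]
  475 → disc 4 (new)  [load 475/825]
  450 → disc 5 (new)  [load 450/825]
  425 → disc 6 (new)  [load 425/825]
  250 → disc 2  [load 775/825]
  225 → disc 1  [load 825/825]
  200 → disc 3  [load 725/825]
  125 → disc 4  [load 600/825]
  125 → disc 4  [load 725/825]
6 discs opened.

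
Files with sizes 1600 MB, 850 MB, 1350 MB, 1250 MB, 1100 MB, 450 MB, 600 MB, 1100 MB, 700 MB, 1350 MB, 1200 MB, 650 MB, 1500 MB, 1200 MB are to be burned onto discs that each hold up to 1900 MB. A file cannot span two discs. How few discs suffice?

Total = 1600 + 1500 + 1350 + 1350 + 1250 + 1200 + 1200 + 1100 + 1100 + 850 + 700 + 650 + 600 + 450 = 14900 MB.
Lower bound: ⌈14900/1900⌉ = 8 discs.
Also, 9 files each exceed 950 MB, and no two of those can share a disc, so at least 9 discs are needed.
A packing using 10 discs:
  disc 1: 1600 = 1600
  disc 2: 1500 = 1500
  disc 3: 1350 + 450 = 1800
  disc 4: 1350 = 1350
  disc 5: 1250 + 650 = 1900
  disc 6: 1200 + 700 = 1900
  disc 7: 1200 + 600 = 1800
  disc 8: 1100 = 1100
  disc 9: 1100 = 1100
  disc 10: 850 = 850
No arrangement into 9 discs stays within capacity, so 10 is optimal.

10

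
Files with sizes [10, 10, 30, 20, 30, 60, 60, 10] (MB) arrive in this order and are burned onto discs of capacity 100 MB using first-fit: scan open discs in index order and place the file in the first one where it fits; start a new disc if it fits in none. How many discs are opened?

3

  10 → disc 1 (new)  [load 10/100]
  10 → disc 1  [load 20/100]
  30 → disc 1  [load 50/100]
  20 → disc 1  [load 70/100]
  30 → disc 1  [load 100/100]
  60 → disc 2 (new)  [load 60/100]
  60 → disc 3 (new)  [load 60/100]
  10 → disc 2  [load 70/100]
3 discs opened.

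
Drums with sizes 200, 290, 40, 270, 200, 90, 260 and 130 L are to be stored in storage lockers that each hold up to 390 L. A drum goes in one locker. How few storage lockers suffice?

5

Total = 290 + 270 + 260 + 200 + 200 + 130 + 90 + 40 = 1480 L.
Lower bound: ⌈1480/390⌉ = 4 storage lockers.
Also, 5 drums each exceed 195 L, and no two of those can share a locker, so at least 5 storage lockers are needed.
A packing using 5 storage lockers:
  locker 1: 290 + 90 = 380
  locker 2: 270 + 40 = 310
  locker 3: 260 + 130 = 390
  locker 4: 200 = 200
  locker 5: 200 = 200
This matches the lower bound, so 5 is optimal.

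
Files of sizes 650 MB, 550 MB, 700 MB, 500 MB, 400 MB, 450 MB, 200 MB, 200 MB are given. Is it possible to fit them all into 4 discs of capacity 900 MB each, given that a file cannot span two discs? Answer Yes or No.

No

Total = 3650 MB; ⌈3650/900⌉ = 5.
At least 5 discs are required, but only 4 are allowed.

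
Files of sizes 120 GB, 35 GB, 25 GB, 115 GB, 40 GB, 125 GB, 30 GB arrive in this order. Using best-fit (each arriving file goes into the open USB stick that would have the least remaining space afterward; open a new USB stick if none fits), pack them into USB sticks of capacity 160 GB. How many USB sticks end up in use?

4

  120 → USB stick 1 (new)  [load 120/160]
  35 → USB stick 1  [load 155/160]
  25 → USB stick 2 (new)  [load 25/160]
  115 → USB stick 2  [load 140/160]
  40 → USB stick 3 (new)  [load 40/160]
  125 → USB stick 4 (new)  [load 125/160]
  30 → USB stick 4  [load 155/160]
4 USB sticks opened.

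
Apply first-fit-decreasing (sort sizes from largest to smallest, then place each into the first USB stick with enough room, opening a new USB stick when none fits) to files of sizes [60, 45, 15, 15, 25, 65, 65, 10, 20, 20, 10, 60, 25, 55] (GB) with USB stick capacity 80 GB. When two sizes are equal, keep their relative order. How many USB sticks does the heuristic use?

7

Sorted descending: 65, 65, 60, 60, 55, 45, 25, 25, 20, 20, 15, 15, 10, 10.
  65 → USB stick 1 (new)  [load 65/80]
  65 → USB stick 2 (new)  [load 65/80]
  60 → USB stick 3 (new)  [load 60/80]
  60 → USB stick 4 (new)  [load 60/80]
  55 → USB stick 5 (new)  [load 55/80]
  45 → USB stick 6 (new)  [load 45/80]
  25 → USB stick 5  [load 80/80]
  25 → USB stick 6  [load 70/80]
  20 → USB stick 3  [load 80/80]
  20 → USB stick 4  [load 80/80]
  15 → USB stick 1  [load 80/80]
  15 → USB stick 2  [load 80/80]
  10 → USB stick 6  [load 80/80]
  10 → USB stick 7 (new)  [load 10/80]
7 USB sticks opened.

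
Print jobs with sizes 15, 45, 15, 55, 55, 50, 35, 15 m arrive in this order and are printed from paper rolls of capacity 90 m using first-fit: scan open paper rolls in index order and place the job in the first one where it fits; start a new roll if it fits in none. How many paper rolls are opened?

4

  15 → roll 1 (new)  [load 15/90]
  45 → roll 1  [load 60/90]
  15 → roll 1  [load 75/90]
  55 → roll 2 (new)  [load 55/90]
  55 → roll 3 (new)  [load 55/90]
  50 → roll 4 (new)  [load 50/90]
  35 → roll 2  [load 90/90]
  15 → roll 1  [load 90/90]
4 paper rolls opened.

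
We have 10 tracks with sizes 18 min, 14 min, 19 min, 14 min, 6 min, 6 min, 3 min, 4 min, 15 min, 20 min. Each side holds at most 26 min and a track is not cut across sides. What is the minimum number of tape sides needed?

6

Total = 20 + 19 + 18 + 15 + 14 + 14 + 6 + 6 + 4 + 3 = 119 min.
Lower bound: ⌈119/26⌉ = 5 tape sides.
Also, 6 tracks each exceed 13 min, and no two of those can share a side, so at least 6 tape sides are needed.
A packing using 6 tape sides:
  side 1: 20 + 6 = 26
  side 2: 19 + 6 = 25
  side 3: 18 + 4 + 3 = 25
  side 4: 15 = 15
  side 5: 14 = 14
  side 6: 14 = 14
This matches the lower bound, so 6 is optimal.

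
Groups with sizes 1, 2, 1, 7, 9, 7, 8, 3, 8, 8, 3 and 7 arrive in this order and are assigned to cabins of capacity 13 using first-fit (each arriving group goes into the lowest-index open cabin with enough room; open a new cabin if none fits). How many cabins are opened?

7

  1 → cabin 1 (new)  [load 1/13]
  2 → cabin 1  [load 3/13]
  1 → cabin 1  [load 4/13]
  7 → cabin 1  [load 11/13]
  9 → cabin 2 (new)  [load 9/13]
  7 → cabin 3 (new)  [load 7/13]
  8 → cabin 4 (new)  [load 8/13]
  3 → cabin 2  [load 12/13]
  8 → cabin 5 (new)  [load 8/13]
  8 → cabin 6 (new)  [load 8/13]
  3 → cabin 3  [load 10/13]
  7 → cabin 7 (new)  [load 7/13]
7 cabins opened.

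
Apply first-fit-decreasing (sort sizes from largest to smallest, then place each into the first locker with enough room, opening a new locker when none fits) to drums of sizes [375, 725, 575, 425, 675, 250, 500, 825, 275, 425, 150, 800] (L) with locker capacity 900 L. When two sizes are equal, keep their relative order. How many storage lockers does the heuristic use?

Sorted descending: 825, 800, 725, 675, 575, 500, 425, 425, 375, 275, 250, 150.
  825 → locker 1 (new)  [load 825/900]
  800 → locker 2 (new)  [load 800/900]
  725 → locker 3 (new)  [load 725/900]
  675 → locker 4 (new)  [load 675/900]
  575 → locker 5 (new)  [load 575/900]
  500 → locker 6 (new)  [load 500/900]
  425 → locker 7 (new)  [load 425/900]
  425 → locker 7  [load 850/900]
  375 → locker 6  [load 875/900]
  275 → locker 5  [load 850/900]
  250 → locker 8 (new)  [load 250/900]
  150 → locker 3  [load 875/900]
8 storage lockers opened.

8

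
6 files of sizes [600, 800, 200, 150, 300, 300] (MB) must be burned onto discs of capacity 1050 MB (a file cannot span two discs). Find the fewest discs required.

Total = 800 + 600 + 300 + 300 + 200 + 150 = 2350 MB.
Lower bound: ⌈2350/1050⌉ = 3 discs.
A packing using 3 discs:
  disc 1: 800 + 200 = 1000
  disc 2: 600 + 300 + 150 = 1050
  disc 3: 300 = 300
This matches the lower bound, so 3 is optimal.

3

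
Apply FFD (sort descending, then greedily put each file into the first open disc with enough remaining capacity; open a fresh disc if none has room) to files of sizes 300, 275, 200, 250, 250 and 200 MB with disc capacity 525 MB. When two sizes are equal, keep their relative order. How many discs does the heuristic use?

Sorted descending: 300, 275, 250, 250, 200, 200.
  300 → disc 1 (new)  [load 300/525]
  275 → disc 2 (new)  [load 275/525]
  250 → disc 2  [load 525/525]
  250 → disc 3 (new)  [load 250/525]
  200 → disc 1  [load 500/525]
  200 → disc 3  [load 450/525]
3 discs opened.

3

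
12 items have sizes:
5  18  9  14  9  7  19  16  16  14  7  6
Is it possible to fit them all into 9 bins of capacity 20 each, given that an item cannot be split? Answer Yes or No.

Yes

A valid assignment using 8 bins:
  bin 1: 19 = 19
  bin 2: 18 = 18
  bin 3: 16 = 16
  bin 4: 16 = 16
  bin 5: 14 + 6 = 20
  bin 6: 14 + 5 = 19
  bin 7: 9 + 9 = 18
  bin 8: 7 + 7 = 14
That uses only 8 ≤ 9, so 9 bins are enough.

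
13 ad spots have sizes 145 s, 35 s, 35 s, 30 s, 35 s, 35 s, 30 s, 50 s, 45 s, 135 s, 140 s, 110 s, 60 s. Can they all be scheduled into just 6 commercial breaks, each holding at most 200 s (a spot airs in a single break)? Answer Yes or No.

A valid assignment using 5 commercial breaks:
  break 1: 145 + 50 = 195
  break 2: 140 + 60 = 200
  break 3: 135 + 45 = 180
  break 4: 110 + 35 + 35 = 180
  break 5: 35 + 35 + 30 + 30 = 130
That uses only 5 ≤ 6, so 6 commercial breaks are enough.

Yes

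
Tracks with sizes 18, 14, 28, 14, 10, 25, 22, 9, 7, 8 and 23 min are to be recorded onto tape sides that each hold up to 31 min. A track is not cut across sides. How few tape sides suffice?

Total = 28 + 25 + 23 + 22 + 18 + 14 + 14 + 10 + 9 + 8 + 7 = 178 min.
Lower bound: ⌈178/31⌉ = 6 tape sides.
A packing using 7 tape sides:
  side 1: 28 = 28
  side 2: 25 = 25
  side 3: 23 + 8 = 31
  side 4: 22 + 9 = 31
  side 5: 18 + 10 = 28
  side 6: 14 + 14 = 28
  side 7: 7 = 7
No arrangement into 6 tape sides stays within capacity, so 7 is optimal.

7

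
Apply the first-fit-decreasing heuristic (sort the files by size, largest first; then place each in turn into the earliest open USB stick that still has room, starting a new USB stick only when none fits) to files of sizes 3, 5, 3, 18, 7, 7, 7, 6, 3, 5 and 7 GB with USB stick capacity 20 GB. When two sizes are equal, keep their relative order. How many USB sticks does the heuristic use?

Sorted descending: 18, 7, 7, 7, 7, 6, 5, 5, 3, 3, 3.
  18 → USB stick 1 (new)  [load 18/20]
  7 → USB stick 2 (new)  [load 7/20]
  7 → USB stick 2  [load 14/20]
  7 → USB stick 3 (new)  [load 7/20]
  7 → USB stick 3  [load 14/20]
  6 → USB stick 2  [load 20/20]
  5 → USB stick 3  [load 19/20]
  5 → USB stick 4 (new)  [load 5/20]
  3 → USB stick 4  [load 8/20]
  3 → USB stick 4  [load 11/20]
  3 → USB stick 4  [load 14/20]
4 USB sticks opened.

4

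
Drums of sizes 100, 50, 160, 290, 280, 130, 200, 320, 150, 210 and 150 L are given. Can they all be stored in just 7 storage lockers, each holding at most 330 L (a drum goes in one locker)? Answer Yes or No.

A valid assignment using 7 storage lockers:
  locker 1: 320 = 320
  locker 2: 290 = 290
  locker 3: 280 + 50 = 330
  locker 4: 210 + 100 = 310
  locker 5: 200 + 130 = 330
  locker 6: 160 + 150 = 310
  locker 7: 150 = 150
Every load is within 330 L, so 7 storage lockers suffice.

Yes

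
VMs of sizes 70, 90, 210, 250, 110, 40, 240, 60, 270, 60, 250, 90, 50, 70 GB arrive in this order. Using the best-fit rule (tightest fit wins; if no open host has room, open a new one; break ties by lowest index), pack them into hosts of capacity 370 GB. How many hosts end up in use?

6

  70 → host 1 (new)  [load 70/370]
  90 → host 1  [load 160/370]
  210 → host 1  [load 370/370]
  250 → host 2 (new)  [load 250/370]
  110 → host 2  [load 360/370]
  40 → host 3 (new)  [load 40/370]
  240 → host 3  [load 280/370]
  60 → host 3  [load 340/370]
  270 → host 4 (new)  [load 270/370]
  60 → host 4  [load 330/370]
  250 → host 5 (new)  [load 250/370]
  90 → host 5  [load 340/370]
  50 → host 6 (new)  [load 50/370]
  70 → host 6  [load 120/370]
6 hosts opened.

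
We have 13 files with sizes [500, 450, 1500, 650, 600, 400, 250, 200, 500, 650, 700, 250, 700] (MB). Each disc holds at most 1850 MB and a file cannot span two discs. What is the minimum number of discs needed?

5

Total = 1500 + 700 + 700 + 650 + 650 + 600 + 500 + 500 + 450 + 400 + 250 + 250 + 200 = 7350 MB.
Lower bound: ⌈7350/1850⌉ = 4 discs.
A packing using 5 discs:
  disc 1: 1500 + 250 = 1750
  disc 2: 700 + 700 + 450 = 1850
  disc 3: 650 + 650 + 500 = 1800
  disc 4: 600 + 500 + 400 + 250 = 1750
  disc 5: 200 = 200
No arrangement into 4 discs stays within capacity, so 5 is optimal.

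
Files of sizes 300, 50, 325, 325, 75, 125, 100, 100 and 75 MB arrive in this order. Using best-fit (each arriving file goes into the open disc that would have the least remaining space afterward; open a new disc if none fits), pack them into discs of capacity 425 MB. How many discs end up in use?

4

  300 → disc 1 (new)  [load 300/425]
  50 → disc 1  [load 350/425]
  325 → disc 2 (new)  [load 325/425]
  325 → disc 3 (new)  [load 325/425]
  75 → disc 1  [load 425/425]
  125 → disc 4 (new)  [load 125/425]
  100 → disc 2  [load 425/425]
  100 → disc 3  [load 425/425]
  75 → disc 4  [load 200/425]
4 discs opened.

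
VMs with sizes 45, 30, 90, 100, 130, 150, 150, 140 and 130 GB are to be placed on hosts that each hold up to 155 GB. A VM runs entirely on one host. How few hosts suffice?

Total = 150 + 150 + 140 + 130 + 130 + 100 + 90 + 45 + 30 = 965 GB.
Lower bound: ⌈965/155⌉ = 7 hosts.
A packing using 7 hosts:
  host 1: 150 = 150
  host 2: 150 = 150
  host 3: 140 = 140
  host 4: 130 = 130
  host 5: 130 = 130
  host 6: 100 + 45 = 145
  host 7: 90 + 30 = 120
This matches the lower bound, so 7 is optimal.

7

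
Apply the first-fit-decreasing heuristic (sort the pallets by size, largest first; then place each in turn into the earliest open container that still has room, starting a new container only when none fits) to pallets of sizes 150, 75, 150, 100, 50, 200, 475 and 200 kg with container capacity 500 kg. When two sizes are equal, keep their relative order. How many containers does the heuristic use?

3

Sorted descending: 475, 200, 200, 150, 150, 100, 75, 50.
  475 → container 1 (new)  [load 475/500]
  200 → container 2 (new)  [load 200/500]
  200 → container 2  [load 400/500]
  150 → container 3 (new)  [load 150/500]
  150 → container 3  [load 300/500]
  100 → container 2  [load 500/500]
  75 → container 3  [load 375/500]
  50 → container 3  [load 425/500]
3 containers opened.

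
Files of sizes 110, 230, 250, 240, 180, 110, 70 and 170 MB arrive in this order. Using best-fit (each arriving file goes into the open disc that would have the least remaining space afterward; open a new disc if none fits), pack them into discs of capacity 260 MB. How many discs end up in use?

  110 → disc 1 (new)  [load 110/260]
  230 → disc 2 (new)  [load 230/260]
  250 → disc 3 (new)  [load 250/260]
  240 → disc 4 (new)  [load 240/260]
  180 → disc 5 (new)  [load 180/260]
  110 → disc 1  [load 220/260]
  70 → disc 5  [load 250/260]
  170 → disc 6 (new)  [load 170/260]
6 discs opened.

6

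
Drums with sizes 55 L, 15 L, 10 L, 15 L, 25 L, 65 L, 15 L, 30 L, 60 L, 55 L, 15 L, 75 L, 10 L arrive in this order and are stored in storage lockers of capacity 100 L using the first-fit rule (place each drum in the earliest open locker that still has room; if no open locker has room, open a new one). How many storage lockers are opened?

  55 → locker 1 (new)  [load 55/100]
  15 → locker 1  [load 70/100]
  10 → locker 1  [load 80/100]
  15 → locker 1  [load 95/100]
  25 → locker 2 (new)  [load 25/100]
  65 → locker 2  [load 90/100]
  15 → locker 3 (new)  [load 15/100]
  30 → locker 3  [load 45/100]
  60 → locker 4 (new)  [load 60/100]
  55 → locker 3  [load 100/100]
  15 → locker 4  [load 75/100]
  75 → locker 5 (new)  [load 75/100]
  10 → locker 2  [load 100/100]
5 storage lockers opened.

5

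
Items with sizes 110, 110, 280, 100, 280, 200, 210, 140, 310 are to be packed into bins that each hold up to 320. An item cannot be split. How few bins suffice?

Total = 310 + 280 + 280 + 210 + 200 + 140 + 110 + 110 + 100 = 1740.
Lower bound: ⌈1740/320⌉ = 6 bins.
A packing using 6 bins:
  bin 1: 310 = 310
  bin 2: 280 = 280
  bin 3: 280 = 280
  bin 4: 210 + 110 = 320
  bin 5: 200 + 110 = 310
  bin 6: 140 + 100 = 240
This matches the lower bound, so 6 is optimal.

6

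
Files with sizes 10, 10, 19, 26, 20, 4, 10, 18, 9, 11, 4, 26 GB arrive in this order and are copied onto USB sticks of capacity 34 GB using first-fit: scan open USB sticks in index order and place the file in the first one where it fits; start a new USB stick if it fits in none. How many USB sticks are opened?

6

  10 → USB stick 1 (new)  [load 10/34]
  10 → USB stick 1  [load 20/34]
  19 → USB stick 2 (new)  [load 19/34]
  26 → USB stick 3 (new)  [load 26/34]
  20 → USB stick 4 (new)  [load 20/34]
  4 → USB stick 1  [load 24/34]
  10 → USB stick 1  [load 34/34]
  18 → USB stick 5 (new)  [load 18/34]
  9 → USB stick 2  [load 28/34]
  11 → USB stick 4  [load 31/34]
  4 → USB stick 2  [load 32/34]
  26 → USB stick 6 (new)  [load 26/34]
6 USB sticks opened.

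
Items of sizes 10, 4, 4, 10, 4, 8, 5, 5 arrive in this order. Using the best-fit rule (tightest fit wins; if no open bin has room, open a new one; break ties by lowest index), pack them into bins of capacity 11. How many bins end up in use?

6

  10 → bin 1 (new)  [load 10/11]
  4 → bin 2 (new)  [load 4/11]
  4 → bin 2  [load 8/11]
  10 → bin 3 (new)  [load 10/11]
  4 → bin 4 (new)  [load 4/11]
  8 → bin 5 (new)  [load 8/11]
  5 → bin 4  [load 9/11]
  5 → bin 6 (new)  [load 5/11]
6 bins opened.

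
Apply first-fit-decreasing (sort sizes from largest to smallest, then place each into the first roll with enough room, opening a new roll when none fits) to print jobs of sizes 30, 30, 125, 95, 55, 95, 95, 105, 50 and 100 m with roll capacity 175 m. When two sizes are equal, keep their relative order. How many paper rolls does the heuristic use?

6

Sorted descending: 125, 105, 100, 95, 95, 95, 55, 50, 30, 30.
  125 → roll 1 (new)  [load 125/175]
  105 → roll 2 (new)  [load 105/175]
  100 → roll 3 (new)  [load 100/175]
  95 → roll 4 (new)  [load 95/175]
  95 → roll 5 (new)  [load 95/175]
  95 → roll 6 (new)  [load 95/175]
  55 → roll 2  [load 160/175]
  50 → roll 1  [load 175/175]
  30 → roll 3  [load 130/175]
  30 → roll 3  [load 160/175]
6 paper rolls opened.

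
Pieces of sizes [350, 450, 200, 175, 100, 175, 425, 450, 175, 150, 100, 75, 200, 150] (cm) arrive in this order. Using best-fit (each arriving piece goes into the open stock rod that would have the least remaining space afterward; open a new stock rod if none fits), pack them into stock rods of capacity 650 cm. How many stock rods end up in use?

6

  350 → stock rod 1 (new)  [load 350/650]
  450 → stock rod 2 (new)  [load 450/650]
  200 → stock rod 2  [load 650/650]
  175 → stock rod 1  [load 525/650]
  100 → stock rod 1  [load 625/650]
  175 → stock rod 3 (new)  [load 175/650]
  425 → stock rod 3  [load 600/650]
  450 → stock rod 4 (new)  [load 450/650]
  175 → stock rod 4  [load 625/650]
  150 → stock rod 5 (new)  [load 150/650]
  100 → stock rod 5  [load 250/650]
  75 → stock rod 5  [load 325/650]
  200 → stock rod 5  [load 525/650]
  150 → stock rod 6 (new)  [load 150/650]
6 stock rods opened.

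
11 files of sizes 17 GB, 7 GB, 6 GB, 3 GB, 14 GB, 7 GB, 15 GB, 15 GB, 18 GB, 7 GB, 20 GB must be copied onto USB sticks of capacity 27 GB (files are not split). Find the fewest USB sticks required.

6

Total = 20 + 18 + 17 + 15 + 15 + 14 + 7 + 7 + 7 + 6 + 3 = 129 GB.
Lower bound: ⌈129/27⌉ = 5 USB sticks.
Also, 6 files each exceed 27/2 GB, and no two of those can share a USB stick, so at least 6 USB sticks are needed.
A packing using 6 USB sticks:
  USB stick 1: 20 + 7 = 27
  USB stick 2: 18 + 7 = 25
  USB stick 3: 17 + 7 + 3 = 27
  USB stick 4: 15 + 6 = 21
  USB stick 5: 15 = 15
  USB stick 6: 14 = 14
This matches the lower bound, so 6 is optimal.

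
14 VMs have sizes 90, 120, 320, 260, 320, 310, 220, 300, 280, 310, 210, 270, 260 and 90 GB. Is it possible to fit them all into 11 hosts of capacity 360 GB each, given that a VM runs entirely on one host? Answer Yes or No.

A valid assignment using 11 hosts:
  host 1: 320 = 320
  host 2: 320 = 320
  host 3: 310 = 310
  host 4: 310 = 310
  host 5: 300 = 300
  host 6: 280 = 280
  host 7: 270 + 90 = 360
  host 8: 260 + 90 = 350
  host 9: 260 = 260
  host 10: 220 + 120 = 340
  host 11: 210 = 210
Every load is within 360 GB, so 11 hosts suffice.

Yes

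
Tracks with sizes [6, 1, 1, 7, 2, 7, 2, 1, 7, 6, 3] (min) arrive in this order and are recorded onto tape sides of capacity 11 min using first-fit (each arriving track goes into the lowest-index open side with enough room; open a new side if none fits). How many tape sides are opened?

  6 → side 1 (new)  [load 6/11]
  1 → side 1  [load 7/11]
  1 → side 1  [load 8/11]
  7 → side 2 (new)  [load 7/11]
  2 → side 1  [load 10/11]
  7 → side 3 (new)  [load 7/11]
  2 → side 2  [load 9/11]
  1 → side 1  [load 11/11]
  7 → side 4 (new)  [load 7/11]
  6 → side 5 (new)  [load 6/11]
  3 → side 3  [load 10/11]
5 tape sides opened.

5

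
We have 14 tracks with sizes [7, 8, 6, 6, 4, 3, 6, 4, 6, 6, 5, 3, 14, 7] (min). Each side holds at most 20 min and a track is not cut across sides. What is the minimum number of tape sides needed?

Total = 14 + 8 + 7 + 7 + 6 + 6 + 6 + 6 + 6 + 5 + 4 + 4 + 3 + 3 = 85 min.
Lower bound: ⌈85/20⌉ = 5 tape sides.
A packing using 5 tape sides:
  side 1: 14 + 6 = 20
  side 2: 8 + 7 + 5 = 20
  side 3: 7 + 6 + 6 = 19
  side 4: 6 + 6 + 4 + 4 = 20
  side 5: 3 + 3 = 6
This matches the lower bound, so 5 is optimal.

5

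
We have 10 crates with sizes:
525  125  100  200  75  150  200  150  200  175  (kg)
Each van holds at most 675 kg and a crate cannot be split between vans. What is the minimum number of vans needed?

3

Total = 525 + 200 + 200 + 200 + 175 + 150 + 150 + 125 + 100 + 75 = 1900 kg.
Lower bound: ⌈1900/675⌉ = 3 vans.
A packing using 3 vans:
  van 1: 525 + 150 = 675
  van 2: 200 + 200 + 200 + 75 = 675
  van 3: 175 + 150 + 125 + 100 = 550
This matches the lower bound, so 3 is optimal.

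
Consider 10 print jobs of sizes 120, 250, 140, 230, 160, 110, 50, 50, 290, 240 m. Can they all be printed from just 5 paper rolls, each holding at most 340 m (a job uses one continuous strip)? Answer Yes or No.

Total = 1640 m; ⌈1640/340⌉ = 5.
The bound of 5 does not rule out 5, but exhaustive search shows no assignment into 5 paper rolls of capacity 340 m exists — the minimum is 6.

No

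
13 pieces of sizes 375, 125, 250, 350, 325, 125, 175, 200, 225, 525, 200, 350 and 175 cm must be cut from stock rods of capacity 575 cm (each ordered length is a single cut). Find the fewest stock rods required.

7

Total = 525 + 375 + 350 + 350 + 325 + 250 + 225 + 200 + 200 + 175 + 175 + 125 + 125 = 3400 cm.
Lower bound: ⌈3400/575⌉ = 6 stock rods.
A packing using 7 stock rods:
  stock rod 1: 525 = 525
  stock rod 2: 375 + 200 = 575
  stock rod 3: 350 + 225 = 575
  stock rod 4: 350 + 200 = 550
  stock rod 5: 325 + 250 = 575
  stock rod 6: 175 + 175 + 125 = 475
  stock rod 7: 125 = 125
No arrangement into 6 stock rods stays within capacity, so 7 is optimal.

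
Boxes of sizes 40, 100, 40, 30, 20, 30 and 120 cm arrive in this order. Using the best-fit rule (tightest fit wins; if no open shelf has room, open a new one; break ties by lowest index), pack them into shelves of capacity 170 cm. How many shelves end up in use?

  40 → shelf 1 (new)  [load 40/170]
  100 → shelf 1  [load 140/170]
  40 → shelf 2 (new)  [load 40/170]
  30 → shelf 1  [load 170/170]
  20 → shelf 2  [load 60/170]
  30 → shelf 2  [load 90/170]
  120 → shelf 3 (new)  [load 120/170]
3 shelves opened.

3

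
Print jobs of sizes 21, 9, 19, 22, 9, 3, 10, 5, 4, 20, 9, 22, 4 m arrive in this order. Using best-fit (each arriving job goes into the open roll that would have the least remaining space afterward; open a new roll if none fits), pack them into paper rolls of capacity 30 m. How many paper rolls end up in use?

6

  21 → roll 1 (new)  [load 21/30]
  9 → roll 1  [load 30/30]
  19 → roll 2 (new)  [load 19/30]
  22 → roll 3 (new)  [load 22/30]
  9 → roll 2  [load 28/30]
  3 → roll 3  [load 25/30]
  10 → roll 4 (new)  [load 10/30]
  5 → roll 3  [load 30/30]
  4 → roll 4  [load 14/30]
  20 → roll 5 (new)  [load 20/30]
  9 → roll 5  [load 29/30]
  22 → roll 6 (new)  [load 22/30]
  4 → roll 6  [load 26/30]
6 paper rolls opened.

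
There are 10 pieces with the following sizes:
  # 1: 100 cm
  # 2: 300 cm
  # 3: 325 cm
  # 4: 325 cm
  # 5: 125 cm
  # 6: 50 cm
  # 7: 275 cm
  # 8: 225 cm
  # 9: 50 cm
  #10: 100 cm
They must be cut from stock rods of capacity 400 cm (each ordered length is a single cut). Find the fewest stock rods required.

5

Total = 325 + 325 + 300 + 275 + 225 + 125 + 100 + 100 + 50 + 50 = 1875 cm.
Lower bound: ⌈1875/400⌉ = 5 stock rods.
A packing using 5 stock rods:
  stock rod 1: 325 + 50 = 375
  stock rod 2: 325 + 50 = 375
  stock rod 3: 300 + 100 = 400
  stock rod 4: 275 + 125 = 400
  stock rod 5: 225 + 100 = 325
This matches the lower bound, so 5 is optimal.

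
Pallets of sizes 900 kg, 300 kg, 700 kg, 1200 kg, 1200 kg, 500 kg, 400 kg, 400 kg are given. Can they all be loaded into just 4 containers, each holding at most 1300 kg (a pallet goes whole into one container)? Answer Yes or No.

Total = 5600 kg; ⌈5600/1300⌉ = 5.
At least 5 containers are required, but only 4 are allowed.

No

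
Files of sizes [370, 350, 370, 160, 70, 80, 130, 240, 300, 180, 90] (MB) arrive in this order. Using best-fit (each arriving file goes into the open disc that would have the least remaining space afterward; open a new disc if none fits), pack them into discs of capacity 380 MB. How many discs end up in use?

7

  370 → disc 1 (new)  [load 370/380]
  350 → disc 2 (new)  [load 350/380]
  370 → disc 3 (new)  [load 370/380]
  160 → disc 4 (new)  [load 160/380]
  70 → disc 4  [load 230/380]
  80 → disc 4  [load 310/380]
  130 → disc 5 (new)  [load 130/380]
  240 → disc 5  [load 370/380]
  300 → disc 6 (new)  [load 300/380]
  180 → disc 7 (new)  [load 180/380]
  90 → disc 7  [load 270/380]
7 discs opened.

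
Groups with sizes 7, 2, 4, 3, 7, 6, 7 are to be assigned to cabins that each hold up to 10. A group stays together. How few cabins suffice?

4

Total = 7 + 7 + 7 + 6 + 4 + 3 + 2 = 36.
Lower bound: ⌈36/10⌉ = 4 cabins.
A packing using 4 cabins:
  cabin 1: 7 + 3 = 10
  cabin 2: 7 + 2 = 9
  cabin 3: 7 = 7
  cabin 4: 6 + 4 = 10
This matches the lower bound, so 4 is optimal.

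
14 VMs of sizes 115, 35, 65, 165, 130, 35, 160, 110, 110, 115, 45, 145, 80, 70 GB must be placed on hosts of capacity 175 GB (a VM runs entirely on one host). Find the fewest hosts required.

Total = 165 + 160 + 145 + 130 + 115 + 115 + 110 + 110 + 80 + 70 + 65 + 45 + 35 + 35 = 1380 GB.
Lower bound: ⌈1380/175⌉ = 8 hosts.
A packing using 9 hosts:
  host 1: 165 = 165
  host 2: 160 = 160
  host 3: 145 = 145
  host 4: 130 + 45 = 175
  host 5: 115 + 35 = 150
  host 6: 115 + 35 = 150
  host 7: 110 + 65 = 175
  host 8: 110 = 110
  host 9: 80 + 70 = 150
No arrangement into 8 hosts stays within capacity, so 9 is optimal.

9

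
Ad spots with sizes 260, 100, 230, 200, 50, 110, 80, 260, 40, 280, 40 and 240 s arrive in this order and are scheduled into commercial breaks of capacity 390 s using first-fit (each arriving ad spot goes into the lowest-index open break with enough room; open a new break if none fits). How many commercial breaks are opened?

6

  260 → break 1 (new)  [load 260/390]
  100 → break 1  [load 360/390]
  230 → break 2 (new)  [load 230/390]
  200 → break 3 (new)  [load 200/390]
  50 → break 2  [load 280/390]
  110 → break 2  [load 390/390]
  80 → break 3  [load 280/390]
  260 → break 4 (new)  [load 260/390]
  40 → break 3  [load 320/390]
  280 → break 5 (new)  [load 280/390]
  40 → break 3  [load 360/390]
  240 → break 6 (new)  [load 240/390]
6 commercial breaks opened.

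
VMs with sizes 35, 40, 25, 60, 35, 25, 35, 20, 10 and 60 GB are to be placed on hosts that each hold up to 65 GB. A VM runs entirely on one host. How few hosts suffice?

6

Total = 60 + 60 + 40 + 35 + 35 + 35 + 25 + 25 + 20 + 10 = 345 GB.
Lower bound: ⌈345/65⌉ = 6 hosts.
A packing using 6 hosts:
  host 1: 60 = 60
  host 2: 60 = 60
  host 3: 40 + 25 = 65
  host 4: 35 + 25 = 60
  host 5: 35 + 20 + 10 = 65
  host 6: 35 = 35
This matches the lower bound, so 6 is optimal.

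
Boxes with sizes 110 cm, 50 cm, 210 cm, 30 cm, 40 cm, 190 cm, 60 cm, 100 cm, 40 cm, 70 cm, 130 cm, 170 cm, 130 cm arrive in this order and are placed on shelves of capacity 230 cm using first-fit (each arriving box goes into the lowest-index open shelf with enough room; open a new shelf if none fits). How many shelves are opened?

  110 → shelf 1 (new)  [load 110/230]
  50 → shelf 1  [load 160/230]
  210 → shelf 2 (new)  [load 210/230]
  30 → shelf 1  [load 190/230]
  40 → shelf 1  [load 230/230]
  190 → shelf 3 (new)  [load 190/230]
  60 → shelf 4 (new)  [load 60/230]
  100 → shelf 4  [load 160/230]
  40 → shelf 3  [load 230/230]
  70 → shelf 4  [load 230/230]
  130 → shelf 5 (new)  [load 130/230]
  170 → shelf 6 (new)  [load 170/230]
  130 → shelf 7 (new)  [load 130/230]
7 shelves opened.

7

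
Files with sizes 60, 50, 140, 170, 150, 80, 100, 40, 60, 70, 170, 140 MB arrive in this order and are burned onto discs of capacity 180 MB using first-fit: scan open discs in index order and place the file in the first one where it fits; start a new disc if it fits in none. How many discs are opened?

  60 → disc 1 (new)  [load 60/180]
  50 → disc 1  [load 110/180]
  140 → disc 2 (new)  [load 140/180]
  170 → disc 3 (new)  [load 170/180]
  150 → disc 4 (new)  [load 150/180]
  80 → disc 5 (new)  [load 80/180]
  100 → disc 5  [load 180/180]
  40 → disc 1  [load 150/180]
  60 → disc 6 (new)  [load 60/180]
  70 → disc 6  [load 130/180]
  170 → disc 7 (new)  [load 170/180]
  140 → disc 8 (new)  [load 140/180]
8 discs opened.

8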